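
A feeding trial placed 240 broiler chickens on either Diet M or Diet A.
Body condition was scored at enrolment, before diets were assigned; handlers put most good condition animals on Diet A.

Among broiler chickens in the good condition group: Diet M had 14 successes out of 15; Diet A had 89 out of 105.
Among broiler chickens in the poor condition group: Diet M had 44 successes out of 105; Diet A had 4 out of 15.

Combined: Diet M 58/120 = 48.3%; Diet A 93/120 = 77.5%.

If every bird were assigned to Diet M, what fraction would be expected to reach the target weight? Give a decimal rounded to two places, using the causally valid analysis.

The imbalance in starting body condition arose from how broiler chickens were allocated, not from anything the diet did; and starting body condition independently affects the outcome. The pooled gap is confounded — condition on starting body condition.
Standardising Diet M to the population starting body condition mix: 0.500·14/15 + 0.500·44/105 = 0.676.

0.68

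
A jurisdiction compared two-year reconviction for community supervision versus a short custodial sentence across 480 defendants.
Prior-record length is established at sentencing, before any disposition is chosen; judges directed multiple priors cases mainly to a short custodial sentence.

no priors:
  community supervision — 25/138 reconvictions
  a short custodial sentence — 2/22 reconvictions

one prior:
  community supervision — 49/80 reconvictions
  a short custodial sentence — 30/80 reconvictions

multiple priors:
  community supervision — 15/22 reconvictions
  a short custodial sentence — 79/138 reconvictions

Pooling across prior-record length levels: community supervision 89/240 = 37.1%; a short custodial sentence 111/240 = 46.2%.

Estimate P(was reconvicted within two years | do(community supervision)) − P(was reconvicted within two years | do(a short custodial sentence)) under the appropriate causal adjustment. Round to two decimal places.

The stratified and pooled comparisons disagree (a short custodial sentence wins within each prior-record length; community supervision wins overall), so the answer turns on the causal role of prior-record length.
Since prior-record length is a pre-existing factor (not a product of the disposition) and it affects the outcome on its own, it is a confounder. The stratified rates, not the pooled rate, identify the causal effect.
Adjusting over the population distribution of prior-record length: 0.333·(0.181−0.091) + 0.333·(0.613−0.375) + 0.333·(0.682−0.572) = +0.146.

+0.15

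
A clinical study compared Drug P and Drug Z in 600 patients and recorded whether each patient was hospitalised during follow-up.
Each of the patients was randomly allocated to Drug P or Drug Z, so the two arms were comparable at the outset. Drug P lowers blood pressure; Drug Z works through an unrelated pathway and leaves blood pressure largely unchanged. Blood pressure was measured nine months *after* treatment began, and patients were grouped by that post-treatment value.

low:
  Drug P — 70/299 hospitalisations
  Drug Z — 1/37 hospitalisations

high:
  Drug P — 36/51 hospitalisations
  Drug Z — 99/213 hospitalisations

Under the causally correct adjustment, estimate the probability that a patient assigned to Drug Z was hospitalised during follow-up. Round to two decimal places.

0.40

Drug Z is lower inside every blood pressure stratum but Drug P is lower in aggregate. Whether to stratify depends on how blood pressure relates to the drug.
Blood pressure is downstream of the drug. One should not condition on a consequence of treatment, so the overall rates are the right comparison.
So P(outcome | do(Drug Z)) is just the pooled rate for Drug Z: 100/250 = 0.400.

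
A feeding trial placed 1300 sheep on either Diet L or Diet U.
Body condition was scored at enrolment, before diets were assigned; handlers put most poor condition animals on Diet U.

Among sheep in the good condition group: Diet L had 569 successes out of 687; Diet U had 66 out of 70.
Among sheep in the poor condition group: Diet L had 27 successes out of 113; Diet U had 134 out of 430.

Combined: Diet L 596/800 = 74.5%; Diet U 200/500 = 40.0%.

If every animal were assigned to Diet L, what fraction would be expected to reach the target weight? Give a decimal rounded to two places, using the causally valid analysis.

The stratified and pooled comparisons disagree (Diet U wins within each starting body condition; Diet L wins overall), so the answer turns on the causal role of starting body condition.
Since starting body condition is a pre-existing factor (not a product of the diet) and it affects the outcome on its own, it is a confounder. The stratified rates, not the pooled rate, identify the causal effect.
Standardising Diet L to the population starting body condition mix: 0.582·569/687 + 0.418·27/113 = 0.582.

0.58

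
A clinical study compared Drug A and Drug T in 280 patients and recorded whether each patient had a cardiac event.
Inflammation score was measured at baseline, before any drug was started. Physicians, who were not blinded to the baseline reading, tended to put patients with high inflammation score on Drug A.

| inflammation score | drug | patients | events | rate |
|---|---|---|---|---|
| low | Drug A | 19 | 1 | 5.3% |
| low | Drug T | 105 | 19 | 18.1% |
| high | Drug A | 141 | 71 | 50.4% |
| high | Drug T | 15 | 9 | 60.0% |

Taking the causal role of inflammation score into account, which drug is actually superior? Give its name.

The stratified and pooled comparisons disagree (Drug A wins within each inflammation score; Drug T wins overall), so the answer turns on the causal role of inflammation score.
Here inflammation score is a common cause — it drives both which drug a case falls under and the outcome. The crude comparison mixes populations; the stratum-specific rates are the causally relevant ones.
Within each level — low: 5.3% vs 18.1%; high: 50.4% vs 60.0% — Drug A is lower every time.

Drug A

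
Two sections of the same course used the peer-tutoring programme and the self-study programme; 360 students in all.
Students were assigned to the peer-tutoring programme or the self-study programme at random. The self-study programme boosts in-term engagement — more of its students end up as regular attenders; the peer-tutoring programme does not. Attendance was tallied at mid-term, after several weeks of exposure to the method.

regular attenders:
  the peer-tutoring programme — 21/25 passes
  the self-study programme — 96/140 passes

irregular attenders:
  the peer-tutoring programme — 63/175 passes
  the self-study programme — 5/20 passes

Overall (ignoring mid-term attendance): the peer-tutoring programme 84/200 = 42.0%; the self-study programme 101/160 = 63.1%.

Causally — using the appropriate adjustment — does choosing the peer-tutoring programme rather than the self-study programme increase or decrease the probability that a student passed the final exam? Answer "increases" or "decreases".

the peer-tutoring programme is higher inside every mid-term attendance stratum but the self-study programme is higher in aggregate. Whether to stratify depends on how mid-term attendance relates to the teaching method.
Mid-term attendance is recorded after the teaching method and is itself shifted by it — it sits on the causal path from teaching method to outcome. Conditioning on a mediator would strip out part of the effect we want; the pooled comparison gives the total causal effect.
Pooled: the peer-tutoring programme 42.0% vs the self-study programme 63.1%; the self-study programme is higher overall.

decreases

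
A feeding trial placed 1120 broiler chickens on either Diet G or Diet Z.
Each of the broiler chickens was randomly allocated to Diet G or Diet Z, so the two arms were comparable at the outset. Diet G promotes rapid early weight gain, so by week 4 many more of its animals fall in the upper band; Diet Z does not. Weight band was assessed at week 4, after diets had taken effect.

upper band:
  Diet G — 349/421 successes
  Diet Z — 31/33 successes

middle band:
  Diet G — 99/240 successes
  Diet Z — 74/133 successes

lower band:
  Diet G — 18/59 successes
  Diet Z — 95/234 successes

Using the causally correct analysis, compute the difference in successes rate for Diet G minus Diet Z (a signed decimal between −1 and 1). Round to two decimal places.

+0.15

Within every week-4 weight band level Diet Z has the higher rate, yet pooled Diet G does — Simpson's reversal.
The distribution of week-4 weight band is itself part of what the diet does — it is an intermediate outcome. Holding it fixed would remove that part of the effect; the total effect is the pooled difference.
The causal difference is the pooled difference: 0.647 − 0.500 = +0.147.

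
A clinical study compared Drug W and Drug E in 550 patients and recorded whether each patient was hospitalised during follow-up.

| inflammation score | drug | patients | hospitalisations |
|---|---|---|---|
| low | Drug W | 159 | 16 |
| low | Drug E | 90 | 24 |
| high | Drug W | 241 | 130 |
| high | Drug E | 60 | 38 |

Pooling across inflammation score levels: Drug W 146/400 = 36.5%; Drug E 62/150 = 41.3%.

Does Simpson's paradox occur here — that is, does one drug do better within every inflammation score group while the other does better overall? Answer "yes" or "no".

Within each inflammation score level (low 10.1% vs 26.7%; high 53.9% vs 63.3%), Drug W has the lower rate every time. Pooled: 36.5% vs 41.3% — Drug W has the lower rate overall. They agree.

no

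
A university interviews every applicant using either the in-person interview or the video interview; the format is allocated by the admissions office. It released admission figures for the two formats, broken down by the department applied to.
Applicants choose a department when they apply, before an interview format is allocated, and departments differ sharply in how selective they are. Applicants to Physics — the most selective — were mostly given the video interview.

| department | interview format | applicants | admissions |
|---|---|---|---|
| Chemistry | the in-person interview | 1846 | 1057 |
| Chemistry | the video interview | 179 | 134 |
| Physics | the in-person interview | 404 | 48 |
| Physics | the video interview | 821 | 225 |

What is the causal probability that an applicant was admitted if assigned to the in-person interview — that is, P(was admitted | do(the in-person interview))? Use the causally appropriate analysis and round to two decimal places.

0.40

the video interview is higher inside every department stratum but the in-person interview is higher in aggregate. Whether to stratify depends on how department relates to the interview format.
Department is set before the interview format has any effect — it is not caused by the interview format — and it independently drives the outcome. That makes it a confounder, so the causal comparison is within department levels.
Standardising the in-person interview to the population department mix: 0.623·1057/1846 + 0.377·48/404 = 0.402.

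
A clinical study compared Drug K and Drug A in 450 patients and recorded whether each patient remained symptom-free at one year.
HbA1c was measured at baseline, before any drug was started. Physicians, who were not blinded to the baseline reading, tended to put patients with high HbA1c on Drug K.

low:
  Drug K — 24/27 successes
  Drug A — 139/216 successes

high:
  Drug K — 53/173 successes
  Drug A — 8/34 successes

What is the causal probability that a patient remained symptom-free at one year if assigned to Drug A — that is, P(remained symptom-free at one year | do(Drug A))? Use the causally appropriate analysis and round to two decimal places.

0.46

Within every HbA1c level Drug K has the higher rate, yet pooled Drug A does — Simpson's reversal.
HbA1c satisfies the back-door criterion: it is not a descendant of the drug, and it blocks the spurious path from drug to outcome. Adjusting for it (i.e., using the within-HbA1c rates) gives the causal effect.
Standardising Drug A to the population HbA1c mix: 0.540·139/216 + 0.460·8/34 = 0.456.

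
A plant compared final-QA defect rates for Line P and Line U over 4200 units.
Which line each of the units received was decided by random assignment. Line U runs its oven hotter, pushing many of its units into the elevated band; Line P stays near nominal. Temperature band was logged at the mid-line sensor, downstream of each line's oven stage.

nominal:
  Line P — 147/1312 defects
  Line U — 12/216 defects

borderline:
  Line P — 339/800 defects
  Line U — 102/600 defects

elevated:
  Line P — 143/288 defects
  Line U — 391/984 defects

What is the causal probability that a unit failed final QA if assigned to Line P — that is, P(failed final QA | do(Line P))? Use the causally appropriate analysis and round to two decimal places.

The distribution of in-process temperature band is itself part of what the line does — it is an intermediate outcome. Holding it fixed would remove that part of the effect; the total effect is the pooled difference.
So P(outcome | do(Line P)) is just the pooled rate for Line P: 629/2400 = 0.262.

0.26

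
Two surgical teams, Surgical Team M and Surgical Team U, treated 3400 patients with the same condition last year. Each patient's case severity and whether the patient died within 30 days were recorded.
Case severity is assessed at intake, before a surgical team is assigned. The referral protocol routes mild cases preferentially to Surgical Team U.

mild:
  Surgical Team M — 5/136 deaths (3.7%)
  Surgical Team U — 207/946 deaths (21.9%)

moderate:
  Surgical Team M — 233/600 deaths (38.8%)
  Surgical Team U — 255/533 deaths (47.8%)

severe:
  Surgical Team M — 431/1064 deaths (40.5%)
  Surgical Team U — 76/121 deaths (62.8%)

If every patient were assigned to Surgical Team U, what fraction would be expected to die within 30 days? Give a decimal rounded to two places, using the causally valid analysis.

Nothing the surgical team does changes case severity; the imbalance is an allocation artefact. With case severity also predicting the outcome, the pooled figure is confounded, and the within-stratum comparison is the causal one.
Standardising Surgical Team U to the population case severity mix: 0.318·207/946 + 0.333·255/533 + 0.349·76/121 = 0.448.

0.45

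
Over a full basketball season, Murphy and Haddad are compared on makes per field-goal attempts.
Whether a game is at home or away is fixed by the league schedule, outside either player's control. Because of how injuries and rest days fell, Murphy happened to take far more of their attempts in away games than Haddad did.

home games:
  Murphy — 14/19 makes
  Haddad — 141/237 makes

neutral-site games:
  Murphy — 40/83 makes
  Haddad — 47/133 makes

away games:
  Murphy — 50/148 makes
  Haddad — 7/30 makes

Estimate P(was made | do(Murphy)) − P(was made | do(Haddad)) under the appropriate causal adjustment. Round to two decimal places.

Game venue differs across players for reasons unrelated to any effect of the player itself, and it separately predicts the outcome — a classic confounder. We must compare within game venue levels.
Adjusting over the population distribution of game venue: 0.394·(0.737−0.595) + 0.332·(0.482−0.353) + 0.274·(0.338−0.233) = +0.127.

+0.13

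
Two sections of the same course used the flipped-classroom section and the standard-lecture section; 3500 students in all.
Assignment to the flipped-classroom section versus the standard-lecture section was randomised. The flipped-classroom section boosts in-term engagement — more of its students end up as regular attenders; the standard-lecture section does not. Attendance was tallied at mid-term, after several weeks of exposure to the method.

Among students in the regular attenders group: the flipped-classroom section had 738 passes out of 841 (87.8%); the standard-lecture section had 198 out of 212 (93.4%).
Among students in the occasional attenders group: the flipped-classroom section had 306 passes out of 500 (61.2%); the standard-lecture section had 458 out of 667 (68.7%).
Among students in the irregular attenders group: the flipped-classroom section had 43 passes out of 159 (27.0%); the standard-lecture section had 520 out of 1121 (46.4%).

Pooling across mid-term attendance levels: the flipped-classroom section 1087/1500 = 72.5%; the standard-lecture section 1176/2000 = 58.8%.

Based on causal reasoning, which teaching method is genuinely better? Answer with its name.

Mid-term attendance is downstream of the teaching method. One should not condition on a consequence of treatment, so the overall rates are the right comparison.
Pooled: the flipped-classroom section 72.5% vs the standard-lecture section 58.8%; the flipped-classroom section is higher overall.

the flipped-classroom section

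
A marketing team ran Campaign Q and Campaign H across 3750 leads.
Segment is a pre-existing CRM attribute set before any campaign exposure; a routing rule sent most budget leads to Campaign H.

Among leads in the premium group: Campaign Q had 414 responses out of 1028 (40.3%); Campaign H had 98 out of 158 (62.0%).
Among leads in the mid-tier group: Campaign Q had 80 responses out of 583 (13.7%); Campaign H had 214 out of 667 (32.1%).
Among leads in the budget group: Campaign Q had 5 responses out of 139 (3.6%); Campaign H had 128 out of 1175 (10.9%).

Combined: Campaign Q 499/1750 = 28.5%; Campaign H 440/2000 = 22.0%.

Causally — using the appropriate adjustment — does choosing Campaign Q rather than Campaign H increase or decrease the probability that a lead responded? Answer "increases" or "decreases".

The imbalance in customer segment arose from how leads were allocated, not from anything the campaign did; and customer segment independently affects the outcome. The pooled gap is confounded — condition on customer segment.
Within each level — premium: 40.3% vs 62.0%; mid-tier: 13.7% vs 32.1%; budget: 3.6% vs 10.9% — Campaign H is higher every time.

decreases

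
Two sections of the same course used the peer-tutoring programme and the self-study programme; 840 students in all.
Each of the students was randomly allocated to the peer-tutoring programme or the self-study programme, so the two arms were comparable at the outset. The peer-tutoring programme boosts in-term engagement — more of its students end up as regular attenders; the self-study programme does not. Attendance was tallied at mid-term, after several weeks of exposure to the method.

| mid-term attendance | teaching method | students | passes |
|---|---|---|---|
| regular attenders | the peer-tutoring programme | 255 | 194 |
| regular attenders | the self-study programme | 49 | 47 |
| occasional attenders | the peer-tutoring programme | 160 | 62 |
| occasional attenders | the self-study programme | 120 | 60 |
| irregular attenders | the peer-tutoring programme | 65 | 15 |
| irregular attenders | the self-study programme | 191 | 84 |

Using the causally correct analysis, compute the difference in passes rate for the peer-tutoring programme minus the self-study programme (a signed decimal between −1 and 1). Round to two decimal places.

+0.03

Because the teaching method influences mid-term attendance, mid-term attendance is a post-treatment mediator, not a confounder. Stratifying on it would bias the estimate; the causal effect is the crude pooled difference.
The causal difference is the pooled difference: 0.565 − 0.531 = +0.034.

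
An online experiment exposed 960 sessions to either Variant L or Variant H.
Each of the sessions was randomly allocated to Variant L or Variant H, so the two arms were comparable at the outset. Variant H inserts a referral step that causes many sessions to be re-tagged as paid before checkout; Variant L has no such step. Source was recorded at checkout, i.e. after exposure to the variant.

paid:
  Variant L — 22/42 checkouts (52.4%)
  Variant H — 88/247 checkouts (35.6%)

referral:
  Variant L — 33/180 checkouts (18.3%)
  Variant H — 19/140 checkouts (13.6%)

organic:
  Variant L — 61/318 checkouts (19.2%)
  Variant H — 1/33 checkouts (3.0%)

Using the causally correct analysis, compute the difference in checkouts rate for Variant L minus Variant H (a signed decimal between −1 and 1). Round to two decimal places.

-0.04

Variant L is higher inside every traffic source stratum but Variant H is higher in aggregate. Whether to stratify depends on how traffic source relates to the variant.
The distribution of traffic source is itself part of what the variant does — it is an intermediate outcome. Holding it fixed would remove that part of the effect; the total effect is the pooled difference.
The causal difference is the pooled difference: 0.215 − 0.257 = -0.042.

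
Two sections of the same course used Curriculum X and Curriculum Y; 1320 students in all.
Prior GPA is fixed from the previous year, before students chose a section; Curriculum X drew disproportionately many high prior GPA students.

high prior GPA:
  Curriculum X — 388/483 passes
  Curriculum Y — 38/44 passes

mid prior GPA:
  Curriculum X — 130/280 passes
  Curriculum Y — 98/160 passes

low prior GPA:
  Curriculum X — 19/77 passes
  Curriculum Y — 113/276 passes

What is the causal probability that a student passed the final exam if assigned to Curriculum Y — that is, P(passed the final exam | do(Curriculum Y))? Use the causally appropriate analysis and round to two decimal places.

Prior GPA band is set before the teaching method has any effect — it is not caused by the teaching method — and it independently drives the outcome. That makes it a confounder, so the causal comparison is within prior GPA band levels.
Standardising Curriculum Y to the population prior GPA band mix: 0.399·38/44 + 0.333·98/160 + 0.267·113/276 = 0.658.

0.66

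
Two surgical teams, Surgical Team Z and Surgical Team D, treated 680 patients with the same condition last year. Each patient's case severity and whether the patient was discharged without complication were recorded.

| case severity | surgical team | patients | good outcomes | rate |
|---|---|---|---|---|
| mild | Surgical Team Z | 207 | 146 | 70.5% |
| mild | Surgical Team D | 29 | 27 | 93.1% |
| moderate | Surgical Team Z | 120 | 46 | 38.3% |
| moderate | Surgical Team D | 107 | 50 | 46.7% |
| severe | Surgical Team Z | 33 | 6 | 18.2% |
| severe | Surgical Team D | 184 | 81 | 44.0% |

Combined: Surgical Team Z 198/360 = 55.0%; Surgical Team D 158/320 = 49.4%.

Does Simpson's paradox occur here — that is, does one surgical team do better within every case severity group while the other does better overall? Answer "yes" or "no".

yes

Within each case severity level (mild 70.5% vs 93.1%; moderate 38.3% vs 46.7%; severe 18.2% vs 44.0%), Surgical Team D has the higher rate every time. Pooled: 55.0% vs 49.4% — Surgical Team Z has the higher rate overall. The two comparisons disagree.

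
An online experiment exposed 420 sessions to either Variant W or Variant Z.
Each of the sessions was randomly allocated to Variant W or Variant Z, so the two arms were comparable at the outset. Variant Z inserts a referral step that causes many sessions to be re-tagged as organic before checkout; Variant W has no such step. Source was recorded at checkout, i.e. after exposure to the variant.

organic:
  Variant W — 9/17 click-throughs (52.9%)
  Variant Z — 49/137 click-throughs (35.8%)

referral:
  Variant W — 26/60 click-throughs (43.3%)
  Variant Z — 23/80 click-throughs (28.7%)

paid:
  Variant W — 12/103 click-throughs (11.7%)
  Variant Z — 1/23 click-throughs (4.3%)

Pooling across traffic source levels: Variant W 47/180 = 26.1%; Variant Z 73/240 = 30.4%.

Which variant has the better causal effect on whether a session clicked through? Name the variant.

Variant Z

The stratified and pooled comparisons disagree (Variant W wins within each traffic source; Variant Z wins overall), so the answer turns on the causal role of traffic source.
The distribution of traffic source is itself part of what the variant does — it is an intermediate outcome. Holding it fixed would remove that part of the effect; the total effect is the pooled difference.
Pooled: Variant W 26.1% vs Variant Z 30.4%; Variant Z is higher overall.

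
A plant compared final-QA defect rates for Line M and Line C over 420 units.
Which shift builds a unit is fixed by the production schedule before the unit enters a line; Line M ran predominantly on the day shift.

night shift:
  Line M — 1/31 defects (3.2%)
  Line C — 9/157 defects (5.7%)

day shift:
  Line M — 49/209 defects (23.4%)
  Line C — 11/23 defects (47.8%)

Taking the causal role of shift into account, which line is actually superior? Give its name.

The stratified and pooled comparisons disagree (Line M wins within each shift; Line C wins overall), so the answer turns on the causal role of shift.
Shift differs across lines for reasons unrelated to any effect of the line itself, and it separately predicts the outcome — a classic confounder. We must compare within shift levels.
Within each level — night shift: 3.2% vs 5.7%; day shift: 23.4% vs 47.8% — Line M is lower every time.

Line M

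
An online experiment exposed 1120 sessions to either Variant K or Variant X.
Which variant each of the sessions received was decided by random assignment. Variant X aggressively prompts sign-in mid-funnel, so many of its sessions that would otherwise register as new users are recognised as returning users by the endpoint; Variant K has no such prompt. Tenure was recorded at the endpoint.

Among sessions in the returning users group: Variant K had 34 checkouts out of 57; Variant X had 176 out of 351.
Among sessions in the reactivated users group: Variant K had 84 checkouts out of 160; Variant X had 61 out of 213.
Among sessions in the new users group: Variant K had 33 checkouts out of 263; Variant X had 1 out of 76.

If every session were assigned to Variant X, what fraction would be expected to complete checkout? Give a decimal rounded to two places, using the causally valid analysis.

The user tenure-specific comparison favours Variant K throughout, but the pooled figures favour Variant X. The question is whether to condition on user tenure.
User tenure is recorded after the variant and is itself shifted by it — it sits on the causal path from variant to outcome. Conditioning on a mediator would strip out part of the effect we want; the pooled comparison gives the total causal effect.
So P(outcome | do(Variant X)) is just the pooled rate for Variant X: 238/640 = 0.372.

0.37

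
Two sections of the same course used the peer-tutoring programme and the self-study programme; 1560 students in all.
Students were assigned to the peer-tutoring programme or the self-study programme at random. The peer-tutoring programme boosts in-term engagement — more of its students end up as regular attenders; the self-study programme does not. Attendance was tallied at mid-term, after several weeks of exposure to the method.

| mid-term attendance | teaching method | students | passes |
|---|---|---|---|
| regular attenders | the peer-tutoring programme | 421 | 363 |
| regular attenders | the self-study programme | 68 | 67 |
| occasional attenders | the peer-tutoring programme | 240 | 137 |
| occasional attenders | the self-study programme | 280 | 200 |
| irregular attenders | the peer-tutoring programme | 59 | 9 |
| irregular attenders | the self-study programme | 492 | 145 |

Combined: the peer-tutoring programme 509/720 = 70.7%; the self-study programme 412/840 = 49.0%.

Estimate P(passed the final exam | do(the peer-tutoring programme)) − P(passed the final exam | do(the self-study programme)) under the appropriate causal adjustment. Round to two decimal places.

+0.22

Mid-term attendance here is a post-treatment variable shaped by the teaching method; conditioning on it would introduce bias rather than remove it. The overall comparison is the causal one.
The causal difference is the pooled difference: 0.707 − 0.490 = +0.216.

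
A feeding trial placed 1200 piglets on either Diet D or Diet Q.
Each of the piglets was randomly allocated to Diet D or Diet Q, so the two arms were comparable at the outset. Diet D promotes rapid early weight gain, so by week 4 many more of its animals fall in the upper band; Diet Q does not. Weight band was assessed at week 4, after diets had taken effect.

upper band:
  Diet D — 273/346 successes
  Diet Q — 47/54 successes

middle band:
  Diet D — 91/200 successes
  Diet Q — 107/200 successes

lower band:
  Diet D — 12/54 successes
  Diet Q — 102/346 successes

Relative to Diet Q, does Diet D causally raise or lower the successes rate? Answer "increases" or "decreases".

Week-4 weight band here is a post-treatment variable shaped by the diet; conditioning on it would introduce bias rather than remove it. The overall comparison is the causal one.
Pooled: Diet D 62.7% vs Diet Q 42.7%; Diet D is higher overall.

increases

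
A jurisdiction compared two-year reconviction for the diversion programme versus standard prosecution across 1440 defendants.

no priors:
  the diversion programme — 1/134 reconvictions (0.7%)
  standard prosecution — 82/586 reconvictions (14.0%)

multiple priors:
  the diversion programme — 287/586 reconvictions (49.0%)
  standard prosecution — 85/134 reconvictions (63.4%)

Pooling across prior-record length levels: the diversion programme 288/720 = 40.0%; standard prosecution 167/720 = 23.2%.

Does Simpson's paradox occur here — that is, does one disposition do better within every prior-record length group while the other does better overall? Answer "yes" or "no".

yes

Within each prior-record length level (no priors 0.7% vs 14.0%; multiple priors 49.0% vs 63.4%), the diversion programme has the lower rate every time. Pooled: 40.0% vs 23.2% — standard prosecution has the lower rate overall. The two comparisons disagree.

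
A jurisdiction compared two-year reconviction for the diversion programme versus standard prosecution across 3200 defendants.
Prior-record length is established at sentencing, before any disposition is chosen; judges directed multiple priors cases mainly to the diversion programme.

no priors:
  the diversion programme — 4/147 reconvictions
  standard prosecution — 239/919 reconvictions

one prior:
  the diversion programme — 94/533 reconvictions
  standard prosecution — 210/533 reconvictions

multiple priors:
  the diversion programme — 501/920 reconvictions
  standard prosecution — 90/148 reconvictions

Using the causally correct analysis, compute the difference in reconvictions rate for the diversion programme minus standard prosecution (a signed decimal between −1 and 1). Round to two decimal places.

The prior-record length-specific comparison favours the diversion programme throughout, but the pooled figures favour standard prosecution. The question is whether to condition on prior-record length.
The imbalance in prior-record length arose from how defendants were allocated, not from anything the disposition did; and prior-record length independently affects the outcome. The pooled gap is confounded — condition on prior-record length.
Adjusting over the population distribution of prior-record length: 0.333·(0.027−0.260) + 0.333·(0.176−0.394) + 0.334·(0.545−0.608) = -0.171.

-0.17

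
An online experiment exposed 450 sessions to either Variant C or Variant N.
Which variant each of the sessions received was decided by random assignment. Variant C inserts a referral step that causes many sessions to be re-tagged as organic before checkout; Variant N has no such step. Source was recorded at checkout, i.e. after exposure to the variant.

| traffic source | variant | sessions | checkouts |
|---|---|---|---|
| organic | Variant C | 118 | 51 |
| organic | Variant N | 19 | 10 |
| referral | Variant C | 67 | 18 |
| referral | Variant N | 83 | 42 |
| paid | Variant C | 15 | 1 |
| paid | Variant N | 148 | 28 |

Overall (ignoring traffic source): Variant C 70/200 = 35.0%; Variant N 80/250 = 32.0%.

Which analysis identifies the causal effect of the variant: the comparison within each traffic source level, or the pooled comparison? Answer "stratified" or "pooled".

Traffic source lies on the pathway variant → traffic source → outcome, so adjusting for it blocks the indirect effect. For the total causal effect of variant, use the unadjusted pooled rates.
Pooled: Variant C 35.0% vs Variant N 32.0%; Variant C is higher overall.

pooled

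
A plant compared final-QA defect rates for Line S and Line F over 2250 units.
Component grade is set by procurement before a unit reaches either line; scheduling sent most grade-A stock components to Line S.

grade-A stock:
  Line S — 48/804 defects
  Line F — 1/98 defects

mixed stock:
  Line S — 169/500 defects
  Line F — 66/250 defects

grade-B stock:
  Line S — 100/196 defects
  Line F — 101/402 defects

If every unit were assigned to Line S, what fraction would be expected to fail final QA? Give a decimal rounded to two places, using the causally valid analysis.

Component grade is set before the line has any effect — it is not caused by the line — and it independently drives the outcome. That makes it a confounder, so the causal comparison is within component grade levels.
Standardising Line S to the population component grade mix: 0.401·48/804 + 0.333·169/500 + 0.266·100/196 = 0.272.

0.27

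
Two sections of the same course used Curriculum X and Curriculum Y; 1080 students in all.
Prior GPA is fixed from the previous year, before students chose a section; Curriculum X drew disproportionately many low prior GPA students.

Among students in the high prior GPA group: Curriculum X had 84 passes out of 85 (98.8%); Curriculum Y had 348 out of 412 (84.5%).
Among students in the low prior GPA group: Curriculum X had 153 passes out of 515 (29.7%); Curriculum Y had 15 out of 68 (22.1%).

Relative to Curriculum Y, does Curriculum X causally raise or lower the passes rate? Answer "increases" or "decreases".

increases

Within every prior GPA band level Curriculum X has the higher rate, yet pooled Curriculum Y does — Simpson's reversal.
Since prior GPA band is a pre-existing factor (not a product of the teaching method) and it affects the outcome on its own, it is a confounder. The stratified rates, not the pooled rate, identify the causal effect.
Within each level — high prior GPA: 98.8% vs 84.5%; low prior GPA: 29.7% vs 22.1% — Curriculum X is higher every time.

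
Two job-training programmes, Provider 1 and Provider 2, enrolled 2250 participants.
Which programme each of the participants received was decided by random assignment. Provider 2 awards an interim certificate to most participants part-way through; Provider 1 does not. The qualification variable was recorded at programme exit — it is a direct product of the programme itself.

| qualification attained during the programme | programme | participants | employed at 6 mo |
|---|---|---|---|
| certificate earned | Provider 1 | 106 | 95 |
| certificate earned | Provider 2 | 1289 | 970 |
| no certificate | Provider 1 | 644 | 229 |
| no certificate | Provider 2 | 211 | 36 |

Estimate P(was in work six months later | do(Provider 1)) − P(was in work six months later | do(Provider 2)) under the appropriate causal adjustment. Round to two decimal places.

The stratified and pooled comparisons disagree (Provider 1 wins within each qualification attained during the programme; Provider 2 wins overall), so the answer turns on the causal role of qualification attained during the programme.
Because the programme influences qualification attained during the programme, qualification attained during the programme is a post-treatment mediator, not a confounder. Stratifying on it would bias the estimate; the causal effect is the crude pooled difference.
The causal difference is the pooled difference: 0.432 − 0.671 = -0.239.

-0.24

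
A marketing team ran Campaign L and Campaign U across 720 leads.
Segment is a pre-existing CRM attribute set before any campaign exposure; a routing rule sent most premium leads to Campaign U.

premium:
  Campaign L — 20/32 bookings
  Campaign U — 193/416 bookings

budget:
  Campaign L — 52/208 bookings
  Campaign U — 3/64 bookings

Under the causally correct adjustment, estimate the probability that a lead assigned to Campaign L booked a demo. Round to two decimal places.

Campaign L is higher inside every customer segment stratum but Campaign U is higher in aggregate. Whether to stratify depends on how customer segment relates to the campaign.
Customer segment is set before the campaign has any effect — it is not caused by the campaign — and it independently drives the outcome. That makes it a confounder, so the causal comparison is within customer segment levels.
Standardising Campaign L to the population customer segment mix: 0.622·20/32 + 0.378·52/208 = 0.483.

0.48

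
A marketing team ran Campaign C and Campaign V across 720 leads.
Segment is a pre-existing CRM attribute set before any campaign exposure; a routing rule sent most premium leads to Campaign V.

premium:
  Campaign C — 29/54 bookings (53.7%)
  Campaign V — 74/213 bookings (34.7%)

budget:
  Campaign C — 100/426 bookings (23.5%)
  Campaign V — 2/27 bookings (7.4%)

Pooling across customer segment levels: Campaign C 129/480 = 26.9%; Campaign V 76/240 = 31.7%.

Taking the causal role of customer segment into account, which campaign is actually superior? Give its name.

The customer segment-specific comparison favours Campaign C throughout, but the pooled figures favour Campaign V. The question is whether to condition on customer segment.
Since customer segment is a pre-existing factor (not a product of the campaign) and it affects the outcome on its own, it is a confounder. The stratified rates, not the pooled rate, identify the causal effect.
Within each level — premium: 53.7% vs 34.7%; budget: 23.5% vs 7.4% — Campaign C is higher every time.

Campaign C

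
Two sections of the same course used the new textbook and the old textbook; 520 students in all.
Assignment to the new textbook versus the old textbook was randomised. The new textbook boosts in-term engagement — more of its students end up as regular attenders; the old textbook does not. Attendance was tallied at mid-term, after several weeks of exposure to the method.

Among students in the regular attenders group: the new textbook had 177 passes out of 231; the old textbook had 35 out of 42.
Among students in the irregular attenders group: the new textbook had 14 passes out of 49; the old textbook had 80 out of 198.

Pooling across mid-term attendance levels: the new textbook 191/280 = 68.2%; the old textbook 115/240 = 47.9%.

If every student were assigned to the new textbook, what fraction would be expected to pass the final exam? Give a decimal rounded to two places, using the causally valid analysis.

Within every mid-term attendance level the old textbook has the higher rate, yet pooled the new textbook does — Simpson's reversal.
The distribution of mid-term attendance is itself part of what the teaching method does — it is an intermediate outcome. Holding it fixed would remove that part of the effect; the total effect is the pooled difference.
So P(outcome | do(the new textbook)) is just the pooled rate for the new textbook: 191/280 = 0.682.

0.68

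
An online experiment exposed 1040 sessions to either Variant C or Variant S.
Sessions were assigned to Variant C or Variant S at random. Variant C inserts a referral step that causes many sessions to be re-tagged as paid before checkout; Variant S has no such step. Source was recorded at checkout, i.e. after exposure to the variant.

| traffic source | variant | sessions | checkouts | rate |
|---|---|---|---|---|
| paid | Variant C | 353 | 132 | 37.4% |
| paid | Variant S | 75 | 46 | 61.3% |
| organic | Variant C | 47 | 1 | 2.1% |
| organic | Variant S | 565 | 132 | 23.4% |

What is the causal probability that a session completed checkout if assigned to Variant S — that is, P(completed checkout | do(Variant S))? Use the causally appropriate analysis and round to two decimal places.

0.28

Because the variant influences traffic source, traffic source is a post-treatment mediator, not a confounder. Stratifying on it would bias the estimate; the causal effect is the crude pooled difference.
So P(outcome | do(Variant S)) is just the pooled rate for Variant S: 178/640 = 0.278.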